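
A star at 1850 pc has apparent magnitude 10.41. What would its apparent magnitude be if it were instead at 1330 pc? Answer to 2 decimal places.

Flux ∝ 1/d², so Δm = 5 log₁₀(d₂/d₁) = 5 log₁₀(1330/1850) = -0.717
m₂ = m₁ + Δm = 10.41 + (-0.717) = 9.693

m ≈ 9.69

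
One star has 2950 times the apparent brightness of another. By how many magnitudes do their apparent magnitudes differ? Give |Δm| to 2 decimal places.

|Δm| ≈ 8.67

Pogson: Δm = −2.5 log₁₀(ratio) = −2.5 log₁₀(2950) = −2.5 × 3.4698 = -8.675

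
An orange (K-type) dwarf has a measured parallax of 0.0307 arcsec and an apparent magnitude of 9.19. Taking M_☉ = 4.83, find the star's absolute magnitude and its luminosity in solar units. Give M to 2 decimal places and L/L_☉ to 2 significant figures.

d = 1/p = 1/0.0307″ = 32.57 pc
M = m − 5 log₁₀ d + 5 = 9.19 − 5·1.5129 + 5 = 6.626
M − M_☉ = 6.626 − 4.83 = 1.796
L/L_☉ = 10^(−0.4 × 1.796) = 0.1913

M ≈ 6.63; L/L_☉ ≈ 0.19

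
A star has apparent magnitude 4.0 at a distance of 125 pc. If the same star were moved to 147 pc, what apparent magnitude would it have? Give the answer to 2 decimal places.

Flux ∝ 1/d², so Δm = 5 log₁₀(d₂/d₁) = 5 log₁₀(147/125) = 0.352
m₂ = m₁ + Δm = 4.0 + (0.352) = 4.352

m ≈ 4.35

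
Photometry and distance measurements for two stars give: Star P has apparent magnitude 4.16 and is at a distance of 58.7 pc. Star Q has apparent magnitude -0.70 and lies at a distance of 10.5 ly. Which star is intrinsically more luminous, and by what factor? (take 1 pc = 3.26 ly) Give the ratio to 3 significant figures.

Star P is more luminous, by a factor of 3.78.

Star P: M = m − 5 log₁₀ d + 5 = 4.16 − 5·1.7686 + 5 = 0.317
Star Q: d = 10.5 ly / 3.26 = 3.221 pc
Star Q: M = m − 5 log₁₀ d + 5 = -0.70 − 5·0.5080 + 5 = 1.760
ΔM = M_P − M_Q = 0.317 − (1.760) = -1.443; smaller M is more luminous → Star P.
L ratio = 10^(0.4 |ΔM|) = 10^0.577 = 3.779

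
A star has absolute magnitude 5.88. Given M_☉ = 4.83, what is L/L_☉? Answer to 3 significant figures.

M − M_☉ = 5.88 − 4.83 = 1.050
L/L_☉ = 10^(−0.4 (M − M_☉)) = 10^-0.420 = 0.3802

L/L_☉ ≈ 0.380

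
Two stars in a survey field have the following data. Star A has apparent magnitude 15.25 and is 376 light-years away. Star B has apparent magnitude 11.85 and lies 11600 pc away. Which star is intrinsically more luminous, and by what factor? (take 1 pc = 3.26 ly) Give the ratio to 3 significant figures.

Star B is more luminous, by a factor of 232000.

Star A: d = 376 ly / 3.26 = 115.3 pc
Star A: M = m − 5 log₁₀ d + 5 = 15.25 − 5·2.0620 + 5 = 9.940
Star B: M = m − 5 log₁₀ d + 5 = 11.85 − 5·4.0645 + 5 = -3.472
ΔM = M_A − M_B = 9.940 − (-3.472) = 13.412; smaller M is more luminous → Star B.
L ratio = 10^(0.4 |ΔM|) = 10^5.365 = 231700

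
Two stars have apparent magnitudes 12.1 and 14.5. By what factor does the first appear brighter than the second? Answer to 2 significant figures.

9.1

Magnitude difference = -2.4
Flux ratio = 10^(−0.4 Δm) = 10^(−0.4 × -2.4) = 10^0.960 = 9.120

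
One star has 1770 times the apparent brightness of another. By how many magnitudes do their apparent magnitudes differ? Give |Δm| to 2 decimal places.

|Δm| ≈ 8.12

Pogson: Δm = −2.5 log₁₀(ratio) = −2.5 log₁₀(1770) = −2.5 × 3.2480 = -8.120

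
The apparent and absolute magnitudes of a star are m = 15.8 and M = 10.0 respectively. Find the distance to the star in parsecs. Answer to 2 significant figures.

Distance modulus: m − M = 15.8 − (10.0) = 5.800
m − M = 5 log₁₀ d − 5
log₁₀ d = (m − M)/5 + 1 = 2.1600
d = 10^2.1600 = 144.5 pc

d ≈ 140 pc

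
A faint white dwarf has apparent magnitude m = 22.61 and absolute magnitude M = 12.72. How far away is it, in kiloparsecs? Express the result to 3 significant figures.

d ≈ 0.951 kpc

μ = m − M = 9.890
m − M = 5 log₁₀ d − 5
log₁₀ d = (m − M)/5 + 1 = 2.9780
d = 10^2.9780 = 950.6 pc
= 0.9506 kpc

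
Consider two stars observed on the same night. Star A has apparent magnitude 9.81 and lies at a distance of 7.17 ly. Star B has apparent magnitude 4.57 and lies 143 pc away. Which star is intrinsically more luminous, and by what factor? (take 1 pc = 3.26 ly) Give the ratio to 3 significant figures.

Star B is more luminous, by a factor of 527000.

Star A: d = 7.17 ly / 3.26 = 2.199 pc
Star A: M = m − 5 log₁₀ d + 5 = 9.81 − 5·0.3423 + 5 = 13.098
Star B: M = m − 5 log₁₀ d + 5 = 4.57 − 5·2.1553 + 5 = -1.207
ΔM = M_A − M_B = 13.098 − (-1.207) = 14.305; smaller M is more luminous → Star B.
L ratio = 10^(0.4 |ΔM|) = 10^5.722 = 527300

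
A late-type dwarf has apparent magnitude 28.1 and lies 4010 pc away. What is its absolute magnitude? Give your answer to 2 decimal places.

M ≈ 15.08

5 log₁₀(d/10 pc) = 5 log₁₀(4010) − 5 = 13.016
M = m − 5 log₁₀(d/10) = 28.1 − 13.016 = 15.084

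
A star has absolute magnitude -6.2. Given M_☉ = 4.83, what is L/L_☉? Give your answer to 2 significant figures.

M − M_☉ = -6.2 − 4.83 = -11.030
L/L_☉ = 10^(−0.4 (M − M_☉)) = 10^4.412 = 25820

L/L_☉ ≈ 26000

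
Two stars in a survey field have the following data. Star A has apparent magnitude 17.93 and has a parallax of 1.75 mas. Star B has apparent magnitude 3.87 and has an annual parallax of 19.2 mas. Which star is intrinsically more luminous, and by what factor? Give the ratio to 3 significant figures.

Star A: p = 1.75 mas = 1.75×10^-3″ → d = 1/p = 571.4 pc
Star A: M = m − 5 log₁₀ d + 5 = 17.93 − 5·2.7570 + 5 = 9.145
Star B: p = 19.2 mas = 0.0192″ → d = 1/p = 52.08 pc
Star B: M = m − 5 log₁₀ d + 5 = 3.87 − 5·1.7167 + 5 = 0.287
ΔM = M_A − M_B = 9.145 − (0.287) = 8.859; smaller M is more luminous → Star B.
L ratio = 10^(0.4 |ΔM|) = 10^3.543 = 3495

Star B is more luminous, by a factor of 3500.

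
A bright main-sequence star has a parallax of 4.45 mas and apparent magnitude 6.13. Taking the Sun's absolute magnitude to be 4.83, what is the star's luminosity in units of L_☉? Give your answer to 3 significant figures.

d = 1/p = 1000/4.45 mas = 224.7 pc
M = m − 5 log₁₀ d + 5 = 6.13 − 5·2.3516 + 5 = -0.628
M − M_☉ = -0.628 − 4.83 = -5.458
L/L_☉ = 10^(−0.4 × -5.458) = 152.5

L/L_☉ ≈ 153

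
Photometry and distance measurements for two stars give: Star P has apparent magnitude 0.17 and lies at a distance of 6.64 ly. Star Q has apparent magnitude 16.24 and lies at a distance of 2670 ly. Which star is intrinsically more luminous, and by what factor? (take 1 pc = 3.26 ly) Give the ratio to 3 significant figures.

Star P is more luminous, by a factor of 16.6.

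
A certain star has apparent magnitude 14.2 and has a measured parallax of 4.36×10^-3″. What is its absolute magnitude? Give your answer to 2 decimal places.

d = 1/p = 1/4.36×10^-3″ = 229.4 pc
5 log₁₀(d/10 pc) = 5 log₁₀(229.4) − 5 = 6.803
M = m − 5 log₁₀(d/10) = 14.2 − 6.803 = 7.397

M ≈ 7.40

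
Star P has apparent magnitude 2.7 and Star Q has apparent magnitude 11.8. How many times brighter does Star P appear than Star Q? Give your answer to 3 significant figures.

4370

Δm = 2.7 − (11.8) = -9.1
Flux ratio = 10^(−0.4 Δm) = 10^(−0.4 × -9.1) = 10^3.640 = 4365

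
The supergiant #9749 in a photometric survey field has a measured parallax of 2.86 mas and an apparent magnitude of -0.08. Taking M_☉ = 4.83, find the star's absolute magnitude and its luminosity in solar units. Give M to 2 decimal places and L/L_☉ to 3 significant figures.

d = 1/p = 1000/2.86 mas = 349.7 pc
M = m − 5 log₁₀ d + 5 = -0.08 − 5·2.5436 + 5 = -7.798
M − M_☉ = -7.798 − 4.83 = -12.628
L/L_☉ = 10^(−0.4 × -12.628) = 112500

M ≈ -7.80; L/L_☉ ≈ 113000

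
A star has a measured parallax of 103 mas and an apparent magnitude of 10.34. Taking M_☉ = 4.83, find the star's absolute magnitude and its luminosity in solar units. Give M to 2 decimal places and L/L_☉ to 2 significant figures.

d = 1/p = 1000/103 mas = 9.709 pc
M = m − 5 log₁₀ d + 5 = 10.34 − 5·0.9872 + 5 = 10.404
M − M_☉ = 10.404 − 4.83 = 5.574
L/L_☉ = 10^(−0.4 × 5.574) = 5.893×10^-3

M ≈ 10.40; L/L_☉ ≈ 5.9×10^-3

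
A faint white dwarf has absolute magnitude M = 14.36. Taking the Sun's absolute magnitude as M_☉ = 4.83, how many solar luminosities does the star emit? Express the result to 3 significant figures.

L/L_☉ ≈ 1.54×10^-4

M − M_☉ = 14.36 − 4.83 = 9.530
L/L_☉ = 10^(−0.4 (M − M_☉)) = 10^-3.812 = 1.542×10^-4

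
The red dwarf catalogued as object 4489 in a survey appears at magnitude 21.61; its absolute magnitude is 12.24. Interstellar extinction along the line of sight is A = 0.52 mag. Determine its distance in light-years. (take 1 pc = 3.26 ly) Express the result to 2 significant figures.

d ≈ 1900 ly

m − M = 5 log₁₀(d/10 pc) + A  ⇒  21.61 − (12.24) − 0.52 = 5 log₁₀(d/10)
8.850 = 5 log₁₀(d/10)
log₁₀ d = (m − M − A)/5 + 1 = 2.7700
d = 10^2.7700 = 588.8 pc
= 1920 ly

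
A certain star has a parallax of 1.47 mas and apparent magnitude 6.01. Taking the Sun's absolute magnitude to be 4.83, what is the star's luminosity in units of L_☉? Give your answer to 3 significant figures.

L/L_☉ ≈ 1560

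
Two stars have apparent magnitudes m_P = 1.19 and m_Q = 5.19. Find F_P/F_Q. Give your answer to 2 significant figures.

Magnitude difference = -4.00
Flux ratio = 10^(−0.4 Δm) = 10^(−0.4 × -4.00) = 10^1.600 = 39.81

F_P/F_Q ≈ 40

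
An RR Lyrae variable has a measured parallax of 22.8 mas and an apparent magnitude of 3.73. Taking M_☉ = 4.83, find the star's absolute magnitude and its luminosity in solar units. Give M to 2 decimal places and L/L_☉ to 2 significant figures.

M ≈ 0.52; L/L_☉ ≈ 53

d = 1/p = 1000/22.8 mas = 43.86 pc
M = m − 5 log₁₀ d + 5 = 3.73 − 5·1.6421 + 5 = 0.520
M − M_☉ = 0.520 − 4.83 = -4.310
L/L_☉ = 10^(−0.4 × -4.310) = 52.98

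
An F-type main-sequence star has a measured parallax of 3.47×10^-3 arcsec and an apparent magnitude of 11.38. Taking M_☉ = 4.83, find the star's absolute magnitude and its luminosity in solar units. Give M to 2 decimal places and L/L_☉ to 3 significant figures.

M ≈ 4.08; L/L_☉ ≈ 1.99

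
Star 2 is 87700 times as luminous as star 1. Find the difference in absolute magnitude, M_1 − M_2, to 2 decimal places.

M_1 − M_2 ≈ 12.36

Pogson: ΔM = −2.5 log₁₀(ratio) = −2.5 log₁₀(87700) = −2.5 × 4.9430 = -12.357
Star 2 is brighter so has the smaller magnitude: M_1 − M_2 is positive.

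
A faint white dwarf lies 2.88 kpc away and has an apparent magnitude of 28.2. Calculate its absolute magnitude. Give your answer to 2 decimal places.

M ≈ 15.90

d = 2.88 kpc = 2880 pc
5 log₁₀(d/10 pc) = 5 log₁₀(2880) − 5 = 12.297
M = m − 5 log₁₀(d/10) = 28.2 − 12.297 = 15.903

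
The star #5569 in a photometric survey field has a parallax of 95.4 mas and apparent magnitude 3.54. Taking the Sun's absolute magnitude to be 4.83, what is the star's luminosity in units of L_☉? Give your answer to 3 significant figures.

d = 1/p = 1000/95.4 mas = 10.48 pc
M = m − 5 log₁₀ d + 5 = 3.54 − 5·1.0205 + 5 = 3.438
M − M_☉ = 3.438 − 4.83 = -1.392
L/L_☉ = 10^(−0.4 × -1.392) = 3.605

L/L_☉ ≈ 3.60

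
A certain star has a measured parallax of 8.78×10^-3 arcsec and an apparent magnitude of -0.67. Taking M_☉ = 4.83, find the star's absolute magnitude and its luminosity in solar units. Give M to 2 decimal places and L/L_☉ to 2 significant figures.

M ≈ -5.95; L/L_☉ ≈ 21000

d = 1/p = 1/8.78×10^-3″ = 113.9 pc
M = m − 5 log₁₀ d + 5 = -0.67 − 5·2.0565 + 5 = -5.953
M − M_☉ = -5.953 − 4.83 = -10.783
L/L_☉ = 10^(−0.4 × -10.783) = 20560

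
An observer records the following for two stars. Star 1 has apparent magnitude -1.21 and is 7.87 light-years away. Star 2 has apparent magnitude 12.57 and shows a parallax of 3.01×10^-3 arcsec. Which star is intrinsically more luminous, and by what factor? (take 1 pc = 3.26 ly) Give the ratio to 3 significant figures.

Star 1: d = 7.87 ly / 3.26 = 2.414 pc
Star 1: M = m − 5 log₁₀ d + 5 = -1.21 − 5·0.3828 + 5 = 1.876
Star 2: d = 1/p = 1/3.01×10^-3″ = 332.2 pc
Star 2: M = m − 5 log₁₀ d + 5 = 12.57 − 5·2.5214 + 5 = 4.963
ΔM = M_1 − M_2 = 1.876 − (4.963) = -3.087; smaller M is more luminous → Star 1.
L ratio = 10^(0.4 |ΔM|) = 10^1.235 = 17.17

Star 1 is more luminous, by a factor of 17.2.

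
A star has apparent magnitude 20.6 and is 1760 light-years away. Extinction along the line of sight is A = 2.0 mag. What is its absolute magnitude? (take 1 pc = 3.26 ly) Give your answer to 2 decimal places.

d = 1760 ly / 3.26 = 539.9 pc
5 log₁₀(d/10 pc) = 5 log₁₀(539.9) − 5 = 8.661
M = m − 5 log₁₀(d/10) − A = 20.6 − 8.661 − 2.0 = 9.939

M ≈ 9.94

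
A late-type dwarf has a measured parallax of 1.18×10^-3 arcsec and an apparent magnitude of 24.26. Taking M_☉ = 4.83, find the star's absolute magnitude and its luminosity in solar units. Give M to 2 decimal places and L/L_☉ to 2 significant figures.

M ≈ 14.62; L/L_☉ ≈ 1.2×10^-4

d = 1/p = 1/1.18×10^-3″ = 847.5 pc
M = m − 5 log₁₀ d + 5 = 24.26 − 5·2.9281 + 5 = 14.619
M − M_☉ = 14.619 − 4.83 = 9.789
L/L_☉ = 10^(−0.4 × 9.789) = 1.214×10^-4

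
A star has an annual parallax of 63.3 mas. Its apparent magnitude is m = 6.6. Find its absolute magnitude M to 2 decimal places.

M ≈ 5.61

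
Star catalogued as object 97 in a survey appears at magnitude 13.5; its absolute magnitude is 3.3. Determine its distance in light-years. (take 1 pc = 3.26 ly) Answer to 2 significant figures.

d ≈ 3600 ly

μ = m − M = 10.200
m − M = 5 log₁₀ d − 5
log₁₀ d = (m − M)/5 + 1 = 3.0400
d = 10^3.0400 = 1096 pc
= 3575 ly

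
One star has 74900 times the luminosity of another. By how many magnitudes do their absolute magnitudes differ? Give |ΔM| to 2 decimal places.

|ΔM| ≈ 12.19

Pogson: ΔM = −2.5 log₁₀(ratio) = −2.5 log₁₀(74900) = −2.5 × 4.8745 = -12.186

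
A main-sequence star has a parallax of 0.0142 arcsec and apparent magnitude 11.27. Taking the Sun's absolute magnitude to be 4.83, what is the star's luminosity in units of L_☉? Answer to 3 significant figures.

L/L_☉ ≈ 0.132

d = 1/p = 1/0.0142″ = 70.42 pc
M = m − 5 log₁₀ d + 5 = 11.27 − 5·1.8477 + 5 = 7.031
M − M_☉ = 7.031 − 4.83 = 2.201
L/L_☉ = 10^(−0.4 × 2.201) = 0.1317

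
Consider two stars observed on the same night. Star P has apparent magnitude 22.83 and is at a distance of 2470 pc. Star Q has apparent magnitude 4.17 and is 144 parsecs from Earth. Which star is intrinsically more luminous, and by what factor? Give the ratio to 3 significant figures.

Star P: M = m − 5 log₁₀ d + 5 = 22.83 − 5·3.3927 + 5 = 10.867
Star Q: M = m − 5 log₁₀ d + 5 = 4.17 − 5·2.1584 + 5 = -1.622
ΔM = M_P − M_Q = 10.867 − (-1.622) = 12.488; smaller M is more luminous → Star Q.
L ratio = 10^(0.4 |ΔM|) = 10^4.995 = 98930

Star Q is more luminous, by a factor of 98900.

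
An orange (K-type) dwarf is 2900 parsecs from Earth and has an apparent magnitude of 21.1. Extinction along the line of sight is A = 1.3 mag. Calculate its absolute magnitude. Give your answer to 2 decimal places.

M ≈ 7.49

5 log₁₀(d/10 pc) = 5 log₁₀(2900) − 5 = 12.312
M = m − 5 log₁₀(d/10) − A = 21.1 − 12.312 − 1.3 = 7.488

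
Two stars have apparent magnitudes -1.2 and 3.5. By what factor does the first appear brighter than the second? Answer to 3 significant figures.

75.9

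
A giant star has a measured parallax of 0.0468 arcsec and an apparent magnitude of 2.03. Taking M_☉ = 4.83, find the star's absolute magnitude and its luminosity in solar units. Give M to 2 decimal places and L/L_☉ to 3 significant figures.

M ≈ 0.38; L/L_☉ ≈ 60.2

d = 1/p = 1/0.0468″ = 21.37 pc
M = m − 5 log₁₀ d + 5 = 2.03 − 5·1.3298 + 5 = 0.381
M − M_☉ = 0.381 − 4.83 = -4.449
L/L_☉ = 10^(−0.4 × -4.449) = 60.19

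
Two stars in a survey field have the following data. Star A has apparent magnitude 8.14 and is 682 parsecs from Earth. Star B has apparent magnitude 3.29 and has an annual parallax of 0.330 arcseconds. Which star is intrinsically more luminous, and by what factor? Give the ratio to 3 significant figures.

Star A: M = m − 5 log₁₀ d + 5 = 8.14 − 5·2.8338 + 5 = -1.029
Star B: d = 1/p = 1/0.330″ = 3.030 pc
Star B: M = m − 5 log₁₀ d + 5 = 3.29 − 5·0.4815 + 5 = 5.883
ΔM = M_A − M_B = -1.029 − (5.883) = -6.911; smaller M is more luminous → Star A.
L ratio = 10^(0.4 |ΔM|) = 10^2.765 = 581.6

Star A is more luminous, by a factor of 582.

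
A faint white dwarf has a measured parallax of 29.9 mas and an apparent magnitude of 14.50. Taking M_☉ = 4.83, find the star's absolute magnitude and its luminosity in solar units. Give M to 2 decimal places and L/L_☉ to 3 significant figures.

M ≈ 11.88; L/L_☉ ≈ 1.52×10^-3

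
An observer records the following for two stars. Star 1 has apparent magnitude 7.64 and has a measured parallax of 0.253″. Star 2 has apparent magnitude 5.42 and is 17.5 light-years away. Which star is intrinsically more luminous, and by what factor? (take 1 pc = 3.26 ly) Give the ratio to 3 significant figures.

Star 2 is more luminous, by a factor of 14.3.

Star 1: d = 1/p = 1/0.253″ = 3.953 pc
Star 1: M = m − 5 log₁₀ d + 5 = 7.64 − 5·0.5969 + 5 = 9.656
Star 2: d = 17.5 ly / 3.26 = 5.368 pc
Star 2: M = m − 5 log₁₀ d + 5 = 5.42 − 5·0.7298 + 5 = 6.771
ΔM = M_1 − M_2 = 9.656 − (6.771) = 2.885; smaller M is more luminous → Star 2.
L ratio = 10^(0.4 |ΔM|) = 10^1.154 = 14.25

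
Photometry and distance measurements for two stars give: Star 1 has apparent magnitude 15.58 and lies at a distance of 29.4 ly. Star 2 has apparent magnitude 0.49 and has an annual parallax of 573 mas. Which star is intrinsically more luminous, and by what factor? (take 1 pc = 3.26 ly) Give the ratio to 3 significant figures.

Star 2 is more luminous, by a factor of 40700.

Star 1: d = 29.4 ly / 3.26 = 9.018 pc
Star 1: M = m − 5 log₁₀ d + 5 = 15.58 − 5·0.9551 + 5 = 15.804
Star 2: p = 573 mas = 0.573″ → d = 1/p = 1.745 pc
Star 2: M = m − 5 log₁₀ d + 5 = 0.49 − 5·0.2418 + 5 = 4.281
ΔM = M_1 − M_2 = 15.804 − (4.281) = 11.524; smaller M is more luminous → Star 2.
L ratio = 10^(0.4 |ΔM|) = 10^4.609 = 40680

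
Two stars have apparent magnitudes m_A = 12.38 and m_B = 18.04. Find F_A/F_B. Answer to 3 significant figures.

F_A/F_B ≈ 184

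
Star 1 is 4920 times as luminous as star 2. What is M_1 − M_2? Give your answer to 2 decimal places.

Pogson: ΔM = −2.5 log₁₀(ratio) = −2.5 log₁₀(4920) = −2.5 × 3.6920 = -9.230
Star 1 is brighter, so it has the smaller magnitude: the difference is negative.

M_1 − M_2 ≈ -9.23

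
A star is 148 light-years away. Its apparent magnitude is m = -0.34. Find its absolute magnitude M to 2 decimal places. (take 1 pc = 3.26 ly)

M ≈ -3.63

d = 148 ly / 3.26 = 45.40 pc
5 log₁₀(d/10 pc) = 5 log₁₀(45.40) − 5 = 3.285
M = m − 5 log₁₀(d/10) = -0.34 − 3.285 = -3.625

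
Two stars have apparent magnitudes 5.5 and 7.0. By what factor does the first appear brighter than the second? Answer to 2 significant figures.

Δm = 5.5 − (7.0) = -1.5
Flux ratio = 10^(−0.4 Δm) = 10^(−0.4 × -1.5) = 10^0.600 = 3.981

4.0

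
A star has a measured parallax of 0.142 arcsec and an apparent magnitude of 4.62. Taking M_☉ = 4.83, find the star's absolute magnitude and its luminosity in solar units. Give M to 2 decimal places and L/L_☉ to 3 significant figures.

d = 1/p = 1/0.142″ = 7.042 pc
M = m − 5 log₁₀ d + 5 = 4.62 − 5·0.8477 + 5 = 5.381
M − M_☉ = 5.381 − 4.83 = 0.551
L/L_☉ = 10^(−0.4 × 0.551) = 0.6018

M ≈ 5.38; L/L_☉ ≈ 0.602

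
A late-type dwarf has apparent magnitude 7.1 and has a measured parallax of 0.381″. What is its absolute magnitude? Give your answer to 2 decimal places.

M ≈ 10.00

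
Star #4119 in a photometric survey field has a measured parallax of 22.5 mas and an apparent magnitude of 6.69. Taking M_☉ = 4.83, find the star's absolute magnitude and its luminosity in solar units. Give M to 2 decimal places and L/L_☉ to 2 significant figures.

M ≈ 3.45; L/L_☉ ≈ 3.6

d = 1/p = 1000/22.5 mas = 44.44 pc
M = m − 5 log₁₀ d + 5 = 6.69 − 5·1.6478 + 5 = 3.451
M − M_☉ = 3.451 − 4.83 = -1.379
L/L_☉ = 10^(−0.4 × -1.379) = 3.562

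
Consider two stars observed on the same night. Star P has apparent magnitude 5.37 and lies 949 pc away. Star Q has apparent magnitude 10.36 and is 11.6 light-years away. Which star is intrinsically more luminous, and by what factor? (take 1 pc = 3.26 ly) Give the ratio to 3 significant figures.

Star P is more luminous, by a factor of 7.05×10^6.

Star P: M = m − 5 log₁₀ d + 5 = 5.37 − 5·2.9773 + 5 = -4.516
Star Q: d = 11.6 ly / 3.26 = 3.558 pc
Star Q: M = m − 5 log₁₀ d + 5 = 10.36 − 5·0.5512 + 5 = 12.604
ΔM = M_P − M_Q = -4.516 − (12.604) = -17.120; smaller M is more luminous → Star P.
L ratio = 10^(0.4 |ΔM|) = 10^6.848 = 7.048×10^6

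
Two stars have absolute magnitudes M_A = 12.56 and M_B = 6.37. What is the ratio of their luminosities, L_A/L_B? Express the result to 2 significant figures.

L_A/L_B ≈ 3.3×10^-3

ΔM = M_A − M_B = 6.19
L_A/L_B = 10^(−0.4 ΔM) = 10^-2.476 = 3.342×10^-3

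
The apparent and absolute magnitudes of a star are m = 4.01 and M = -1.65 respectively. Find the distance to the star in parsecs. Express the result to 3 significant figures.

d ≈ 136 pc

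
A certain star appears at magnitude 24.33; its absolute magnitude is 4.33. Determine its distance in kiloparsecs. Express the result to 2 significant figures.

Distance modulus: m − M = 24.33 − (4.33) = 20.000
m − M = 5 log₁₀ d − 5
log₁₀ d = (m − M)/5 + 1 = 5.0000
d = 10^5.0000 = 100000 pc
= 100.0 kpc

d ≈ 100 kpc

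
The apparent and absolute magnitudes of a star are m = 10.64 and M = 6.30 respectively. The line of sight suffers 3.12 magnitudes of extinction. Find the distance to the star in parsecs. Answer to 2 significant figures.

d ≈ 18 pc

m − M = 5 log₁₀(d/10 pc) + A  ⇒  10.64 − (6.30) − 3.12 = 5 log₁₀(d/10)
1.220 = 5 log₁₀(d/10)
log₁₀ d = (m − M − A)/5 + 1 = 1.2440
d = 10^1.2440 = 17.54 pc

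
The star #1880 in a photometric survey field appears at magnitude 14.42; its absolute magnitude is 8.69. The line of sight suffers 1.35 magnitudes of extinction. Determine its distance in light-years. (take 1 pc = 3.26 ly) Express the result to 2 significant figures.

d ≈ 250 ly

m − M = 5 log₁₀(d/10 pc) + A  ⇒  14.42 − (8.69) − 1.35 = 5 log₁₀(d/10)
4.380 = 5 log₁₀(d/10)
log₁₀ d = (m − M − A)/5 + 1 = 1.8760
d = 10^1.8760 = 75.16 pc
= 245.0 ly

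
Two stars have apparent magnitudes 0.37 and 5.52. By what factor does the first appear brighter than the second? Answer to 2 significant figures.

110

Magnitude difference = -5.15
Flux ratio = 10^(−0.4 Δm) = 10^(−0.4 × -5.15) = 10^2.060 = 114.8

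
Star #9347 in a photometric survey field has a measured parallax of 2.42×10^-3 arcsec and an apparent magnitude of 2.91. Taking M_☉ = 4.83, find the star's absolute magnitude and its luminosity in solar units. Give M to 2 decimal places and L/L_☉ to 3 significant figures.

M ≈ -5.17; L/L_☉ ≈ 10000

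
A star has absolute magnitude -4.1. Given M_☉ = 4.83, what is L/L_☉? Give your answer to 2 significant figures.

M − M_☉ = -4.1 − 4.83 = -8.930
L/L_☉ = 10^(−0.4 (M − M_☉)) = 10^3.572 = 3733

L/L_☉ ≈ 3700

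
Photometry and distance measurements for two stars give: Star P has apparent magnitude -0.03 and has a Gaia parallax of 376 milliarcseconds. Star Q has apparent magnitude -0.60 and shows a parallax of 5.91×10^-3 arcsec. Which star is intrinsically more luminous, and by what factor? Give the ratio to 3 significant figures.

Star P: p = 376 mas = 0.376″ → d = 1/p = 2.660 pc
Star P: M = m − 5 log₁₀ d + 5 = -0.03 − 5·0.4248 + 5 = 2.846
Star Q: d = 1/p = 1/5.91×10^-3″ = 169.2 pc
Star Q: M = m − 5 log₁₀ d + 5 = -0.60 − 5·2.2284 + 5 = -6.742
ΔM = M_P − M_Q = 2.846 − (-6.742) = 9.588; smaller M is more luminous → Star Q.
L ratio = 10^(0.4 |ΔM|) = 10^3.835 = 6842

Star Q is more luminous, by a factor of 6840.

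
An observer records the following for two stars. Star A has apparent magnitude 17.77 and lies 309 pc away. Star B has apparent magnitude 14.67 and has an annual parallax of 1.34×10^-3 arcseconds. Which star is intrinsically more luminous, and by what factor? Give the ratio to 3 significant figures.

Star B is more luminous, by a factor of 101.

Star A: M = m − 5 log₁₀ d + 5 = 17.77 − 5·2.4900 + 5 = 10.320
Star B: d = 1/p = 1/1.34×10^-3″ = 746.3 pc
Star B: M = m − 5 log₁₀ d + 5 = 14.67 − 5·2.8729 + 5 = 5.306
ΔM = M_A − M_B = 10.320 − (5.306) = 5.015; smaller M is more luminous → Star B.
L ratio = 10^(0.4 |ΔM|) = 10^2.006 = 101.4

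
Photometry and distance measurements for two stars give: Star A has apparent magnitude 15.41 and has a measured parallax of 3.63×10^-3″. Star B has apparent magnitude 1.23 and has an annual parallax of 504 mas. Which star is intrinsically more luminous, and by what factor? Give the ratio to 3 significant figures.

Star B is more luminous, by a factor of 24.4.

Star A: d = 1/p = 1/3.63×10^-3″ = 275.5 pc
Star A: M = m − 5 log₁₀ d + 5 = 15.41 − 5·2.4401 + 5 = 8.210
Star B: p = 504 mas = 0.504″ → d = 1/p = 1.984 pc
Star B: M = m − 5 log₁₀ d + 5 = 1.23 − 5·0.2976 + 5 = 4.742
ΔM = M_A − M_B = 8.210 − (4.742) = 3.467; smaller M is more luminous → Star B.
L ratio = 10^(0.4 |ΔM|) = 10^1.387 = 24.38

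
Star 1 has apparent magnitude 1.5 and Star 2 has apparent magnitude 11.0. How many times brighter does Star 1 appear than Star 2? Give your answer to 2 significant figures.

6300

Δm = 1.5 − (11.0) = -9.5
Flux ratio = 10^(−0.4 Δm) = 10^(−0.4 × -9.5) = 10^3.800 = 6310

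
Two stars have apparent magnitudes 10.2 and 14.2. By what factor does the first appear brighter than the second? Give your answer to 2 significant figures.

40

Magnitude difference = -4.0
Flux ratio = 10^(−0.4 Δm) = 10^(−0.4 × -4.0) = 10^1.600 = 39.81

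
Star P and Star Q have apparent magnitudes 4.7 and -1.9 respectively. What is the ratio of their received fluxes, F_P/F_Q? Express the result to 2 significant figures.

F_P/F_Q ≈ 2.3×10^-3

Magnitude difference = 6.6
Flux ratio = 10^(−0.4 Δm) = 10^(−0.4 × 6.6) = 10^-2.640 = 2.291×10^-3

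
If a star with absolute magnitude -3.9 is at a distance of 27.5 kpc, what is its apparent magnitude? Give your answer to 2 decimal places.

d = 27.5 kpc = 27500 pc
m = M + 5 log₁₀ d − 5 = -3.9 + 5·4.4393 − 5 = 13.297

m ≈ 13.30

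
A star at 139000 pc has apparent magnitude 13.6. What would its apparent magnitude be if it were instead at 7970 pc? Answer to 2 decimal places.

m ≈ 7.39

Flux ∝ 1/d², so Δm = 5 log₁₀(d₂/d₁) = 5 log₁₀(7970/139000) = -6.208
m₂ = m₁ + Δm = 13.6 + (-6.208) = 7.392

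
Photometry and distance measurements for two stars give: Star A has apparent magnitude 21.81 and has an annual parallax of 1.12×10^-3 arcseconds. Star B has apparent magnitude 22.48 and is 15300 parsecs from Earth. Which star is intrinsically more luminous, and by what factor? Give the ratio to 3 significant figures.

Star A: d = 1/p = 1/1.12×10^-3″ = 892.9 pc
Star A: M = m − 5 log₁₀ d + 5 = 21.81 − 5·2.9508 + 5 = 12.056
Star B: M = m − 5 log₁₀ d + 5 = 22.48 − 5·4.1847 + 5 = 6.557
ΔM = M_A − M_B = 12.056 − (6.557) = 5.500; smaller M is more luminous → Star B.
L ratio = 10^(0.4 |ΔM|) = 10^2.200 = 158.4

Star B is more luminous, by a factor of 158.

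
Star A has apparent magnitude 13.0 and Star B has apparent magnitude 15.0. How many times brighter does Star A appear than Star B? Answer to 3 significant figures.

6.31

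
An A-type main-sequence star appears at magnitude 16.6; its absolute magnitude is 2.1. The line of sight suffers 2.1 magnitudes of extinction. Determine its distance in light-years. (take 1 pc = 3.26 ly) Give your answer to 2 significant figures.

d ≈ 9800 ly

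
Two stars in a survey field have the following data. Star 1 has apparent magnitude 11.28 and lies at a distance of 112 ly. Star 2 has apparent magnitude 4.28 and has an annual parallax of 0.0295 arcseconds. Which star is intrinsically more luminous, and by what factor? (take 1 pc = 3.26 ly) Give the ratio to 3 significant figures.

Star 2 is more luminous, by a factor of 614.

Star 1: d = 112 ly / 3.26 = 34.36 pc
Star 1: M = m − 5 log₁₀ d + 5 = 11.28 − 5·1.5360 + 5 = 8.600
Star 2: d = 1/p = 1/0.0295″ = 33.90 pc
Star 2: M = m − 5 log₁₀ d + 5 = 4.28 − 5·1.5302 + 5 = 1.629
ΔM = M_1 − M_2 = 8.600 − (1.629) = 6.971; smaller M is more luminous → Star 2.
L ratio = 10^(0.4 |ΔM|) = 10^2.788 = 614.3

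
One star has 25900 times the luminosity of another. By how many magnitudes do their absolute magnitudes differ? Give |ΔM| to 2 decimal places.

Pogson: ΔM = −2.5 log₁₀(ratio) = −2.5 log₁₀(25900) = −2.5 × 4.4133 = -11.033

|ΔM| ≈ 11.03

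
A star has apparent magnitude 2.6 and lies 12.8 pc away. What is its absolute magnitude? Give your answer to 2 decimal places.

5 log₁₀(d/10 pc) = 5 log₁₀(12.80) − 5 = 0.536
M = m − 5 log₁₀(d/10) = 2.6 − 0.536 = 2.064

M ≈ 2.06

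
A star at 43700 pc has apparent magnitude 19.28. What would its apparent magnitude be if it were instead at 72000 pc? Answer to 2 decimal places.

Flux ∝ 1/d², so Δm = 5 log₁₀(d₂/d₁) = 5 log₁₀(72000/43700) = 1.084
m₂ = m₁ + Δm = 19.28 + (1.084) = 20.364

m ≈ 20.36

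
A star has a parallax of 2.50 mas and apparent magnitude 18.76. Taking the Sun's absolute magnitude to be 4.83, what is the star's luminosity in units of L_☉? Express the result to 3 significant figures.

d = 1/p = 1000/2.50 mas = 400.0 pc
M = m − 5 log₁₀ d + 5 = 18.76 − 5·2.6021 + 5 = 10.750
M − M_☉ = 10.750 − 4.83 = 5.920
L/L_☉ = 10^(−0.4 × 5.920) = 4.287×10^-3

L/L_☉ ≈ 4.29×10^-3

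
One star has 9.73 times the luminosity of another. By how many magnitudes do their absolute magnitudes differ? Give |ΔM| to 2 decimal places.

|ΔM| ≈ 2.47

Pogson: ΔM = −2.5 log₁₀(ratio) = −2.5 log₁₀(9.73) = −2.5 × 0.9881 = -2.470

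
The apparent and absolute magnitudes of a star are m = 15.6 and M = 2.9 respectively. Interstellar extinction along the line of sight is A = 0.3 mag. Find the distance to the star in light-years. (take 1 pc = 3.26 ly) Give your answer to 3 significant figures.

d ≈ 9850 ly

m − M = 5 log₁₀(d/10 pc) + A  ⇒  15.6 − (2.9) − 0.3 = 5 log₁₀(d/10)
12.400 = 5 log₁₀(d/10)
log₁₀ d = (m − M − A)/5 + 1 = 3.4800
d = 10^3.4800 = 3020 pc
= 9845 ly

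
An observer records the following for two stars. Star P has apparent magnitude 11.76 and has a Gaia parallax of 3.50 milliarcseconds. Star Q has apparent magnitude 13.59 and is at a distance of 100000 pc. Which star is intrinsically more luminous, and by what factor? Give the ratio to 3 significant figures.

Star Q is more luminous, by a factor of 22700.

Star P: p = 3.50 mas = 3.50×10^-3″ → d = 1/p = 285.7 pc
Star P: M = m − 5 log₁₀ d + 5 = 11.76 − 5·2.4559 + 5 = 4.480
Star Q: M = m − 5 log₁₀ d + 5 = 13.59 − 5·5.0000 + 5 = -6.410
ΔM = M_P − M_Q = 4.480 − (-6.410) = 10.890; smaller M is more luminous → Star Q.
L ratio = 10^(0.4 |ΔM|) = 10^4.356 = 22710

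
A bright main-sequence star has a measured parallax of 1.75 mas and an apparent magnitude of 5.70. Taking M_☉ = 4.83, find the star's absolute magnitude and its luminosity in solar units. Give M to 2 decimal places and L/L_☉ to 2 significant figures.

d = 1/p = 1000/1.75 mas = 571.4 pc
M = m − 5 log₁₀ d + 5 = 5.70 − 5·2.7570 + 5 = -3.085
M − M_☉ = -3.085 − 4.83 = -7.915
L/L_☉ = 10^(−0.4 × -7.915) = 1465

M ≈ -3.08; L/L_☉ ≈ 1500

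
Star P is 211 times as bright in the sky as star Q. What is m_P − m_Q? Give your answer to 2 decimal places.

Pogson: Δm = −2.5 log₁₀(ratio) = −2.5 log₁₀(211) = −2.5 × 2.3243 = -5.811
Star P is brighter, so it has the smaller magnitude: the difference is negative.

m_P − m_Q ≈ -5.81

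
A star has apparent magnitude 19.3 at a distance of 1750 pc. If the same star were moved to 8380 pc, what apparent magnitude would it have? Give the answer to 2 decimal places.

m ≈ 22.70

Flux ∝ 1/d², so Δm = 5 log₁₀(d₂/d₁) = 5 log₁₀(8380/1750) = 3.401
m₂ = m₁ + Δm = 19.3 + (3.401) = 22.701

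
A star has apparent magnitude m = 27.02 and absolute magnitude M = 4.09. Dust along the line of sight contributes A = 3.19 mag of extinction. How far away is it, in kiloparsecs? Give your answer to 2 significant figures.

d ≈ 89 kpc

m − M = 5 log₁₀(d/10 pc) + A  ⇒  27.02 − (4.09) − 3.19 = 5 log₁₀(d/10)
19.740 = 5 log₁₀(d/10)
log₁₀ d = (m − M − A)/5 + 1 = 4.9480
d = 10^4.9480 = 88720 pc
= 88.72 kpc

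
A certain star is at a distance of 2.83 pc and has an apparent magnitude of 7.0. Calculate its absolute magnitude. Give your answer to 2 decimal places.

M ≈ 9.74

5 log₁₀(d/10 pc) = 5 log₁₀(2.830) − 5 = -2.741
M = m − 5 log₁₀(d/10) = 7.0 + 2.741 = 9.741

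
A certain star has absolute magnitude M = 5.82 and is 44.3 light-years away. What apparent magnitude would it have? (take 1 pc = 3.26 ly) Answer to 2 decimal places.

d = 44.3 ly / 3.26 = 13.59 pc
m = M + 5 log₁₀ d − 5 = 5.82 + 5·1.1332 − 5 = 6.486

m ≈ 6.49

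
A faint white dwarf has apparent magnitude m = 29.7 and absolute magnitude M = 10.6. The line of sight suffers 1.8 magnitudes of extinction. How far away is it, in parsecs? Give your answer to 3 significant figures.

m − M = 5 log₁₀(d/10 pc) + A  ⇒  29.7 − (10.6) − 1.8 = 5 log₁₀(d/10)
17.300 = 5 log₁₀(d/10)
log₁₀ d = (m − M − A)/5 + 1 = 4.4600
d = 10^4.4600 = 28840 pc

d ≈ 28800 pc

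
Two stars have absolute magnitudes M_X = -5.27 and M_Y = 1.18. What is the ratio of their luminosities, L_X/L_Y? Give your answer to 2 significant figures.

L_X/L_Y ≈ 380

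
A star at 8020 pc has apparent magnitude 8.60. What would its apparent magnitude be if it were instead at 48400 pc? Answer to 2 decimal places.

m ≈ 12.50

Flux ∝ 1/d², so Δm = 5 log₁₀(d₂/d₁) = 5 log₁₀(48400/8020) = 3.903
m₂ = m₁ + Δm = 8.60 + (3.903) = 12.503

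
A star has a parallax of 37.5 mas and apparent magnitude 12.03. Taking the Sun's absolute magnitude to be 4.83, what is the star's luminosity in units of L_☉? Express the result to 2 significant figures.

L/L_☉ ≈ 9.4×10^-3

d = 1/p = 1000/37.5 mas = 26.67 pc
M = m − 5 log₁₀ d + 5 = 12.03 − 5·1.4260 + 5 = 9.900
M − M_☉ = 9.900 − 4.83 = 5.070
L/L_☉ = 10^(−0.4 × 5.070) = 9.374×10^-3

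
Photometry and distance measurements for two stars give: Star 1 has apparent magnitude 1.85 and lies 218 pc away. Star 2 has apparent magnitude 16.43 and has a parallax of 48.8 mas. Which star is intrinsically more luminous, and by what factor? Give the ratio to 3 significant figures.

Star 1 is more luminous, by a factor of 7.69×10^7.

Star 1: M = m − 5 log₁₀ d + 5 = 1.85 − 5·2.3385 + 5 = -4.842
Star 2: p = 48.8 mas = 0.0488″ → d = 1/p = 20.49 pc
Star 2: M = m − 5 log₁₀ d + 5 = 16.43 − 5·1.3116 + 5 = 14.872
ΔM = M_1 − M_2 = -4.842 − (14.872) = -19.714; smaller M is more luminous → Star 1.
L ratio = 10^(0.4 |ΔM|) = 10^7.886 = 7.687×10^7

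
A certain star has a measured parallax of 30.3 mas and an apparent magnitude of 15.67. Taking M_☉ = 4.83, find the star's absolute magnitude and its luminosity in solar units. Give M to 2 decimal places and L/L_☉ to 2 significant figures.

M ≈ 13.08; L/L_☉ ≈ 5.0×10^-4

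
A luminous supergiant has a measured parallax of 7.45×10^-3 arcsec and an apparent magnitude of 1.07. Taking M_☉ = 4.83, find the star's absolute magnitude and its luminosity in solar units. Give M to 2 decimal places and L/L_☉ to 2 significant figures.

d = 1/p = 1/7.45×10^-3″ = 134.2 pc
M = m − 5 log₁₀ d + 5 = 1.07 − 5·2.1278 + 5 = -4.569
M − M_☉ = -4.569 − 4.83 = -9.399
L/L_☉ = 10^(−0.4 × -9.399) = 5750

M ≈ -4.57; L/L_☉ ≈ 5800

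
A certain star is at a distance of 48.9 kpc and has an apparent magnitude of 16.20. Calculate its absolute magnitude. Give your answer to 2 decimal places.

M ≈ -2.25

d = 48.9 kpc = 48900 pc
5 log₁₀(d/10 pc) = 5 log₁₀(48900) − 5 = 18.447
M = m − 5 log₁₀(d/10) = 16.20 − 18.447 = -2.247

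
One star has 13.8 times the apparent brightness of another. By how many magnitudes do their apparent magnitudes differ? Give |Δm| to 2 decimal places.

|Δm| ≈ 2.85

Pogson: Δm = −2.5 log₁₀(ratio) = −2.5 log₁₀(13.8) = −2.5 × 1.1399 = -2.850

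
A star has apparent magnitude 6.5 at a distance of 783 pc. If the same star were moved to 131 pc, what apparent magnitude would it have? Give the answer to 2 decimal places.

Flux ∝ 1/d², so Δm = 5 log₁₀(d₂/d₁) = 5 log₁₀(131/783) = -3.882
m₂ = m₁ + Δm = 6.5 + (-3.882) = 2.618

m ≈ 2.62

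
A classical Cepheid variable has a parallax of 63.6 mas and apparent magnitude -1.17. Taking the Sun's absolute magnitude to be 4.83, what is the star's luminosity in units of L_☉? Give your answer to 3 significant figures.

L/L_☉ ≈ 621

d = 1/p = 1000/63.6 mas = 15.72 pc
M = m − 5 log₁₀ d + 5 = -1.17 − 5·1.1965 + 5 = -2.153
M − M_☉ = -2.153 − 4.83 = -6.983
L/L_☉ = 10^(−0.4 × -6.983) = 621.0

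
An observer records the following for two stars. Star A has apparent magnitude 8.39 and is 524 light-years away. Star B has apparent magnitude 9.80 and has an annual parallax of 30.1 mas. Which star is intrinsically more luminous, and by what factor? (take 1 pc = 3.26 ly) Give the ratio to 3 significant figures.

Star A is more luminous, by a factor of 85.8.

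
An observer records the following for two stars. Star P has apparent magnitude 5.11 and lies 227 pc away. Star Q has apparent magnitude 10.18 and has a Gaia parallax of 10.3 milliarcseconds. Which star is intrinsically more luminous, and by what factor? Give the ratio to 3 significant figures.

Star P: M = m − 5 log₁₀ d + 5 = 5.11 − 5·2.3560 + 5 = -1.670
Star Q: p = 10.3 mas = 0.0103″ → d = 1/p = 97.09 pc
Star Q: M = m − 5 log₁₀ d + 5 = 10.18 − 5·1.9872 + 5 = 5.244
ΔM = M_P − M_Q = -1.670 − (5.244) = -6.914; smaller M is more luminous → Star P.
L ratio = 10^(0.4 |ΔM|) = 10^2.766 = 583.1

Star P is more luminous, by a factor of 583.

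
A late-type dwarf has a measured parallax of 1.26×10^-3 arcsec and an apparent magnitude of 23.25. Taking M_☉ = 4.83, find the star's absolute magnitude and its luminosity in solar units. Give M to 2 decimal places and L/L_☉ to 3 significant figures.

M ≈ 13.75; L/L_☉ ≈ 2.70×10^-4

d = 1/p = 1/1.26×10^-3″ = 793.7 pc
M = m − 5 log₁₀ d + 5 = 23.25 − 5·2.8996 + 5 = 13.752
M − M_☉ = 13.752 − 4.83 = 8.922
L/L_☉ = 10^(−0.4 × 8.922) = 2.699×10^-4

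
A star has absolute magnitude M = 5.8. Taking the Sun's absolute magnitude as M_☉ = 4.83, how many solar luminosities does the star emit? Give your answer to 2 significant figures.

L/L_☉ ≈ 0.41

M − M_☉ = 5.8 − 4.83 = 0.970
L/L_☉ = 10^(−0.4 (M − M_☉)) = 10^-0.388 = 0.4093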